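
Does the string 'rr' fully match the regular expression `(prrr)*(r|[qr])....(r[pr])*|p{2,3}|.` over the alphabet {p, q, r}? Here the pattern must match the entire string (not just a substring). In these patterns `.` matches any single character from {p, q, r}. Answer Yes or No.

No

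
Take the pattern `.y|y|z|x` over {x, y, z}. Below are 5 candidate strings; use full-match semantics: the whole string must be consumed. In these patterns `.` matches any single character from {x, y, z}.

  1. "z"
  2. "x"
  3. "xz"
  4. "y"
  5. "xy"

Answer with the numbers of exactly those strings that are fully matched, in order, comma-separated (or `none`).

1, 2, 4, 5

1 → match
2 → match
3 → no match
4 → match
5 → match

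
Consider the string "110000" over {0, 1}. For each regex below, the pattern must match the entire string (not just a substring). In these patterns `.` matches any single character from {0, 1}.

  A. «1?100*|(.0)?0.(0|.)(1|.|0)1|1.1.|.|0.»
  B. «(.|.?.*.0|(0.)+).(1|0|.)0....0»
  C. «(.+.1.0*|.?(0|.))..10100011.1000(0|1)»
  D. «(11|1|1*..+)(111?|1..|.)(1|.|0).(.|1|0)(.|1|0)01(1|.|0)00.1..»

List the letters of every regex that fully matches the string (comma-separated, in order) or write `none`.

A → match
B → no match
C → no match
D → no match

A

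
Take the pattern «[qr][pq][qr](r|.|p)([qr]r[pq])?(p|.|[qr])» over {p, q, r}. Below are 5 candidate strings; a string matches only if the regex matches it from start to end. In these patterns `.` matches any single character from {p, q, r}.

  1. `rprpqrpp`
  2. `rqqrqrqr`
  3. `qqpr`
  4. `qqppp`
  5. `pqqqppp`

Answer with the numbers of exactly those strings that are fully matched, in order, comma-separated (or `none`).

1, 2

1 → match
2 → match
3 → no match
4 → no match
5 → no match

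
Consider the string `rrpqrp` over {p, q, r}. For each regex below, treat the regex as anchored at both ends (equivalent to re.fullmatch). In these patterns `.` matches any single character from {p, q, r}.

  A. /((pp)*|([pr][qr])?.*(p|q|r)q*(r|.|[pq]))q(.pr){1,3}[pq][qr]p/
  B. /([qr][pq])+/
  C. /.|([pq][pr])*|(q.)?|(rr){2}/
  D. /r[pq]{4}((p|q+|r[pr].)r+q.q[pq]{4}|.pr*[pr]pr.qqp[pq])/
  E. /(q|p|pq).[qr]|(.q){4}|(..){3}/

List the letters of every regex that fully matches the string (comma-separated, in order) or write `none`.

A → no match
B → no match
C → no match
D → no match
E → match

E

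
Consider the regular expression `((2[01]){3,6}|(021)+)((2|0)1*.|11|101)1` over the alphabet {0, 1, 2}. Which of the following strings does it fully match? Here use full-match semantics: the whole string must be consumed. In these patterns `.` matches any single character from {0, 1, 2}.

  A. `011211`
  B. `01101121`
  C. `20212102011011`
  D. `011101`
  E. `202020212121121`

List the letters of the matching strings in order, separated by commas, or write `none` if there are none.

A. `011211` → no match
B. `01101121` → no match
C → no match
D. `011101` → no match
E → match

E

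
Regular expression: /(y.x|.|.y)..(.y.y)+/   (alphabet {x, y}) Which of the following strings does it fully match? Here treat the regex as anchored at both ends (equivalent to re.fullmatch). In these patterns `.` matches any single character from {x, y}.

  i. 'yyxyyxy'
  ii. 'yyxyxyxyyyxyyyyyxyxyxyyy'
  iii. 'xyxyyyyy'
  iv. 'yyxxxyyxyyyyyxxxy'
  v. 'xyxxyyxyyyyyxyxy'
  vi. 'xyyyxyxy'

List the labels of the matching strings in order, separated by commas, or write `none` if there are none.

i → match
ii → match
iii → match
iv → no match
v → match
vi → match

i, ii, iii, v, vi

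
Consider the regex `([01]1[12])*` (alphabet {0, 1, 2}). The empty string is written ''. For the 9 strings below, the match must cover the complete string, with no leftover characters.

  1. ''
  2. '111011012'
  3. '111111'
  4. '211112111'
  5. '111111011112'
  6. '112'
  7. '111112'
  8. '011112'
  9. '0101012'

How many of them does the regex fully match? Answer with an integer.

1 → match
2 → match
3 → match
4 → no match
5 → match
6 → match
7 → match
8 → match
9 → no match
Total matched: 7

7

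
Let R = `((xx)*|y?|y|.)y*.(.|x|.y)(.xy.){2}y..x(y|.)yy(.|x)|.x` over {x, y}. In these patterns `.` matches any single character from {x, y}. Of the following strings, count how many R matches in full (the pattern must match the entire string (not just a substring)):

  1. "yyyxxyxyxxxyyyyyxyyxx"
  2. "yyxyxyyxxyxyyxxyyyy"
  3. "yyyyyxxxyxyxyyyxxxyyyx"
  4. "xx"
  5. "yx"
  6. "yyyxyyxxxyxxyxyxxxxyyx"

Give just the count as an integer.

1 → no match
2 → match
3 → match
4 → match
5 → match
6 → no match
Total matched: 4

4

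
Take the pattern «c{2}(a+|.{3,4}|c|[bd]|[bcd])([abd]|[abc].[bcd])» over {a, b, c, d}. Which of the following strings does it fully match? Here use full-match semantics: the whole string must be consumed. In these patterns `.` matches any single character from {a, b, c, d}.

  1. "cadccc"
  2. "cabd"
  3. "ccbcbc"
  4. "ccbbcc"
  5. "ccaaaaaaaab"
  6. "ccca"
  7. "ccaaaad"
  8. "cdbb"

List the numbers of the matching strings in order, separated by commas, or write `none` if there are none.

1 → no match
2 → no match
3 → match
4 → match
5 → match
6 → match
7 → match
8 → no match

3, 4, 5, 6, 7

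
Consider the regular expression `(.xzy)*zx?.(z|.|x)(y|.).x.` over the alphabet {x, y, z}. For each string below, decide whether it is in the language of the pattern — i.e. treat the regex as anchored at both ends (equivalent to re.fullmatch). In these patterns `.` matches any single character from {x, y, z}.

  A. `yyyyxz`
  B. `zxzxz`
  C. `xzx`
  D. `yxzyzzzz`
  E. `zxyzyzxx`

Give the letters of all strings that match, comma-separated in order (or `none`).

A. `yyyyxz` → no match
B. `zxzxz` → no match
C. `xzx` → no match
D. `yxzyzzzz` → no match
E. `zxyzyzxx` → match

E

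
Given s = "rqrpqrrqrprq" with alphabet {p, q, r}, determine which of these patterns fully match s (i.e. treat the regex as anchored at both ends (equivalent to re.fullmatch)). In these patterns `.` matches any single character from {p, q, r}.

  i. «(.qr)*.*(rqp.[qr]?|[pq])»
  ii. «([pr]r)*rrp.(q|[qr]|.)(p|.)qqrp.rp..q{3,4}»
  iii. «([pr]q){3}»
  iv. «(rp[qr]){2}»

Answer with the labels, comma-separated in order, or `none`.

i

i → match
ii → no match
iii → no match
iv → no match — must start with "rp"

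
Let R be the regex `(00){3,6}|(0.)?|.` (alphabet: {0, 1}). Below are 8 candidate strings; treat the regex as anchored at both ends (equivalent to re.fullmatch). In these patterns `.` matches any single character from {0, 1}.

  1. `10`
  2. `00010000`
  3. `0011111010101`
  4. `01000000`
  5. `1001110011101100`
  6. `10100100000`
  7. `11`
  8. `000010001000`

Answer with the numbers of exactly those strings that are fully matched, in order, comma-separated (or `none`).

1 → no match
2 → no match
3 → no match
4 → no match
5 → no match
6 → no match
7 → no match
8 → no match

none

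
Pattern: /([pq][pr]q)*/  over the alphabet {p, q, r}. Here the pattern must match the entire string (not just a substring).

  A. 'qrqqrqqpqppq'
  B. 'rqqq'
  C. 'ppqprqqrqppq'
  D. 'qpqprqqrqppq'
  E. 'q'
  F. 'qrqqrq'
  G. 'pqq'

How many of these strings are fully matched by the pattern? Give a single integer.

4

A. 'qrqqrqqpqppq' → match
B. 'rqqq' → no match
C. 'ppqprqqrqppq' → match
D. 'qpqprqqrqppq' → match
E. 'q' → no match
F. 'qrqqrq' → match
G. 'pqq' → no match
Total matched: 4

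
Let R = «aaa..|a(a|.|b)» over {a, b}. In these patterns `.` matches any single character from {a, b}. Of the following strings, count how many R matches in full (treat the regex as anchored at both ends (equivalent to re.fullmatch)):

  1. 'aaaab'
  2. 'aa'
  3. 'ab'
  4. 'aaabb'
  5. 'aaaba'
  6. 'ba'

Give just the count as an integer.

1 → match
2 → match
3 → match
4 → match
5 → match
6 → no match
Total matched: 5

5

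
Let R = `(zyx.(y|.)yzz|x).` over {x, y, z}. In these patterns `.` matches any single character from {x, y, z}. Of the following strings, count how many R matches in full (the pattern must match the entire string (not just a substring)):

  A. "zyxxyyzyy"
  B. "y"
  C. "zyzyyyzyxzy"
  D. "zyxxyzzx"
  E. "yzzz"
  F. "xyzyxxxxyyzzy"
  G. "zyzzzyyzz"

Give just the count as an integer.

A → no match
B → no match
C → no match
D → no match
E → no match
F → no match
G → no match
Total matched: 0

0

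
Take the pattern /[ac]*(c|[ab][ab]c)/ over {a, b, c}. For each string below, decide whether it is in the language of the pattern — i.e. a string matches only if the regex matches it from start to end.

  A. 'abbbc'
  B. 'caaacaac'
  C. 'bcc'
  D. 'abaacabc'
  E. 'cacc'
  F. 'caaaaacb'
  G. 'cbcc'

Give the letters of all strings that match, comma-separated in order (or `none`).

B, E

A → no match
B → match
C → no match
D → no match
E → match
F → no match — must end with 'c'
G → no match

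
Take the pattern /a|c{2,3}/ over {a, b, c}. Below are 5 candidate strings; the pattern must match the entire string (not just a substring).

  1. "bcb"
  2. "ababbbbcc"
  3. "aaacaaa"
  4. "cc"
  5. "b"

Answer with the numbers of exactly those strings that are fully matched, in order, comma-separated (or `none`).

1. "bcb" → no match
2. "ababbbbcc" → no match
3. "aaacaaa" → no match
4. "cc" → match
5. "b" → no match

4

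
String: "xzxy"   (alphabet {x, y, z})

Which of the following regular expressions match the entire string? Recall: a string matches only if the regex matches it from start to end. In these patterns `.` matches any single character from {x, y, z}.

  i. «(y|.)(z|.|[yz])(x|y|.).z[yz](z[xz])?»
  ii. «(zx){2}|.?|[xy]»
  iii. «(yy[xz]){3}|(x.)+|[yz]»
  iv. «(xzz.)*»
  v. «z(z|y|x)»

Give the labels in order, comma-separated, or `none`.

iii

i → no match
ii → no match
iii → match
iv → no match
v → no match — must start with "z"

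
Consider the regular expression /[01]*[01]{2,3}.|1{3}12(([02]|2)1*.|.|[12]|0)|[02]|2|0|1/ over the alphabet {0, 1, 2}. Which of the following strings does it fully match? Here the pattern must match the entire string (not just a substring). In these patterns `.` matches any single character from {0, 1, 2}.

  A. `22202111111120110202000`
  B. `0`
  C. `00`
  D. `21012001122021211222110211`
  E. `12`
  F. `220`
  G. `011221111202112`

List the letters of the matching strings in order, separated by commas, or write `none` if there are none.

A → no match
B. `0` → match
C. `00` → no match
D → no match
E. `12` → no match
F. `220` → no match
G → no match

B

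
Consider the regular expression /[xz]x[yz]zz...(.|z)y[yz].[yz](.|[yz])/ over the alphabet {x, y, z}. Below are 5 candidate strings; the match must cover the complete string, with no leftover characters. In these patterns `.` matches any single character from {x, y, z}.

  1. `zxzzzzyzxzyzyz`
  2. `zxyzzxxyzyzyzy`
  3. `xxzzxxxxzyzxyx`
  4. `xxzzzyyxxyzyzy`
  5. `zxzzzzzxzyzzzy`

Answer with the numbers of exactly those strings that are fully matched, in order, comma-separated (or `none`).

2, 4, 5

1 → no match
2 → match
3 → no match
4 → match
5 → match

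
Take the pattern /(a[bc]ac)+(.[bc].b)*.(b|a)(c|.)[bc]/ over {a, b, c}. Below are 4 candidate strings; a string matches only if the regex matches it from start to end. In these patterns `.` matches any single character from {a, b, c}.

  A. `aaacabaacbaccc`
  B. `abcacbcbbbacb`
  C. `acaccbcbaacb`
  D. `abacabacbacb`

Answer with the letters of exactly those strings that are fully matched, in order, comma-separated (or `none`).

C, D

A → no match
B → no match
C → match
D → match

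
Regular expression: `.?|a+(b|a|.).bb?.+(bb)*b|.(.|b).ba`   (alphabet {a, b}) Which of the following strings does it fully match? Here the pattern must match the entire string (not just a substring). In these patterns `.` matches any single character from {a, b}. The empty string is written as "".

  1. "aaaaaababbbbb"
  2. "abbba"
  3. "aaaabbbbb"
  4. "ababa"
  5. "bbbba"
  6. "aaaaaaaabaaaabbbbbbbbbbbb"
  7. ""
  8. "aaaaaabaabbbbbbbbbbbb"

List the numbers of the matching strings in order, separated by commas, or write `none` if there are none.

1, 2, 3, 4, 5, 6, 7, 8

1 → match
2 → match
3 → match
4 → match
5 → match
6 → match
7 → match
8 → match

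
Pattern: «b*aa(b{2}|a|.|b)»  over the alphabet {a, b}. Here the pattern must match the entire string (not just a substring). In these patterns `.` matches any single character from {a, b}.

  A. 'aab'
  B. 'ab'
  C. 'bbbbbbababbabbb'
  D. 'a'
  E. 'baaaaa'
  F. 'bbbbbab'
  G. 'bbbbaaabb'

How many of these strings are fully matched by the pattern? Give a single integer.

A → match
B → no match
C → no match
D → no match
E → no match
F → no match
G → no match
Total matched: 1

1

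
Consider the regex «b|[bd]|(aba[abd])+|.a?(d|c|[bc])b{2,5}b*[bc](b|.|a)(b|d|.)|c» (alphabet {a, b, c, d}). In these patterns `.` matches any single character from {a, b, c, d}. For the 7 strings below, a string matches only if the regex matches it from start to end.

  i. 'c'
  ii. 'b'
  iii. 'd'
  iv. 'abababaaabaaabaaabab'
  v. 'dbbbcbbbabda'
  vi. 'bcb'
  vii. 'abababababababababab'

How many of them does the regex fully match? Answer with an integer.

i → match
ii → match
iii → match
iv → match
v → no match
vi → no match
vii → match
Total matched: 5

5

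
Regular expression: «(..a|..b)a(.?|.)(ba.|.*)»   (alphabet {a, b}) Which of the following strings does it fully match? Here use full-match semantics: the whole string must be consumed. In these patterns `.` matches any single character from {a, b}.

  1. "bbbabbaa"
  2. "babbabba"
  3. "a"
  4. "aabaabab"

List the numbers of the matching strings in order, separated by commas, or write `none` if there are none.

1. "bbbabbaa" → match
2. "babbabba" → no match
3. "a" → no match
4. "aabaabab" → match

1, 4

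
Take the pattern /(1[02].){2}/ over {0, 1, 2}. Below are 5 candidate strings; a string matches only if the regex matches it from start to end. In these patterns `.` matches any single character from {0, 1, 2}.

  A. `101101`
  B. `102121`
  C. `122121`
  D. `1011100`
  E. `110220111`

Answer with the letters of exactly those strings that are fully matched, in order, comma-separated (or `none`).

A, B, C

A → match
B → match
C → match
D → no match
E → no match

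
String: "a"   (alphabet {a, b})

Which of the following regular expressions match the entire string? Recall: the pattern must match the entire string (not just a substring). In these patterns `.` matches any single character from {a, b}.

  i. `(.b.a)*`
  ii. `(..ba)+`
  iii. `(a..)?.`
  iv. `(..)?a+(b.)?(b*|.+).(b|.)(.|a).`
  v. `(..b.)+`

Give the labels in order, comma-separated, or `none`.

i → no match
ii → no match — must end with "ba"
iii → match
iv → no match
v → no match

iii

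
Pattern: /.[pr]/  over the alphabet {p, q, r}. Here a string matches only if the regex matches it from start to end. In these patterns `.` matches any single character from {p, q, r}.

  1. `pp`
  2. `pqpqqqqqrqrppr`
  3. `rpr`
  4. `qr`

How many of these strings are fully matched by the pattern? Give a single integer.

2

1 → match
2 → no match
3 → no match
4 → match
Total matched: 2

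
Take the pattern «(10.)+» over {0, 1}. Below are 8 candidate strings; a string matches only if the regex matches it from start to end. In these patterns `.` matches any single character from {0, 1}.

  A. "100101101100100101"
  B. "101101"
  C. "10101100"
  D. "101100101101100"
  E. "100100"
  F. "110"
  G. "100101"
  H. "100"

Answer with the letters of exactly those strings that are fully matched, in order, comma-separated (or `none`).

A → match
B → match
C → no match
D → match
E → match
F → no match — must start with "10"
G → match
H → match

A, B, D, E, G, H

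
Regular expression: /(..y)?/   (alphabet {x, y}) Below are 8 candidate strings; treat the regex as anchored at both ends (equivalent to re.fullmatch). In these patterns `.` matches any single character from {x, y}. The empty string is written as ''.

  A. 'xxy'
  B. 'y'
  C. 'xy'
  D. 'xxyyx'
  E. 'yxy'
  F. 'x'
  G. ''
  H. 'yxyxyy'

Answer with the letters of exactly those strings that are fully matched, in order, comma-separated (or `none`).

A → match
B → no match
C → no match
D → no match
E → match
F → no match
G → match
H → no match

A, E, G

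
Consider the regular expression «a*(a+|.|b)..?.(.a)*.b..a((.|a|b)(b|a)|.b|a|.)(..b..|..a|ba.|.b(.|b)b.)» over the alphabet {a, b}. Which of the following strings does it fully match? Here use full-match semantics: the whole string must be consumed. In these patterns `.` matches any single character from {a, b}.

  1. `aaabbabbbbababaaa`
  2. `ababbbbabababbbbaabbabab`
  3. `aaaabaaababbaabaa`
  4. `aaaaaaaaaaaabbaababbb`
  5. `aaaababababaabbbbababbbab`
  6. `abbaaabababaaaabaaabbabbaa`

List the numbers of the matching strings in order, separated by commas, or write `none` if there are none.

6

1 → no match
2 → no match
3 → no match
4 → no match
5 → no match
6 → match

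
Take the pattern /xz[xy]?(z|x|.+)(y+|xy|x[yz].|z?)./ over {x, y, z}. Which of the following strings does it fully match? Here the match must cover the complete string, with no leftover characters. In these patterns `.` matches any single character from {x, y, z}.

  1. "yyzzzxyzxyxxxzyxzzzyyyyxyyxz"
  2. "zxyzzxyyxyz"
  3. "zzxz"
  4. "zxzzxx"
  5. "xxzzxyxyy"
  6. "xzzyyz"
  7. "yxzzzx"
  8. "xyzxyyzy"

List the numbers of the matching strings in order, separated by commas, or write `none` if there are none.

6

1 → no match — must start with "xz"
2 → no match — must start with "xz"
3 → no match — must start with "xz"
4 → no match — must start with "xz"
5 → no match — must start with "xz"
6 → match
7 → no match — must start with "xz"
8 → no match — must start with "xz"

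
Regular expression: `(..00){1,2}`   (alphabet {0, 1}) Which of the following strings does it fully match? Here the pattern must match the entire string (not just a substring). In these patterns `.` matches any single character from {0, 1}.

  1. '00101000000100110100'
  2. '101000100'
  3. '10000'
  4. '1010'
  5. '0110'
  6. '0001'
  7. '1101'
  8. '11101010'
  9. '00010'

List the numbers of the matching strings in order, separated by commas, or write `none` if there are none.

none

1 → no match
2 → no match
3 → no match
4 → no match — must end with '00'
5 → no match — must end with '00'
6 → no match — must end with '00'
7 → no match — must end with '00'
8 → no match — must end with '00'
9 → no match — must end with '00'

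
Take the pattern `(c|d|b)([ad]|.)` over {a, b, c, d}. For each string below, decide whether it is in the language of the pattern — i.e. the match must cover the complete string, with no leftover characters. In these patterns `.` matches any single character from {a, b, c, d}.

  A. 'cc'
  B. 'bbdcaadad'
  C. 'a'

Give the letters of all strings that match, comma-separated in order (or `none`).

A

A → match
B → no match
C → no match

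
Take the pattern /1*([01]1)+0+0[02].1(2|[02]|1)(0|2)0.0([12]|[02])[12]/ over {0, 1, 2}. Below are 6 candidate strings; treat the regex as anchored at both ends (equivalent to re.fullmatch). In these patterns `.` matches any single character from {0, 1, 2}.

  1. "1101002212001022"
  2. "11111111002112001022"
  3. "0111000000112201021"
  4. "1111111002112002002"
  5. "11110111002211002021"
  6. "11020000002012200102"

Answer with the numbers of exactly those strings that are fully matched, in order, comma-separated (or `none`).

1, 2, 3, 4, 5

1 → match
2 → match
3 → match
4 → match
5 → match
6 → no match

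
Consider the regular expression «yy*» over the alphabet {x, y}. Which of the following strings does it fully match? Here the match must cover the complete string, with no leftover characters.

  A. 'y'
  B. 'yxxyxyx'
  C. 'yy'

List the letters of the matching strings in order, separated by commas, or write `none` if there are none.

A, C

A → match
B → no match
C → match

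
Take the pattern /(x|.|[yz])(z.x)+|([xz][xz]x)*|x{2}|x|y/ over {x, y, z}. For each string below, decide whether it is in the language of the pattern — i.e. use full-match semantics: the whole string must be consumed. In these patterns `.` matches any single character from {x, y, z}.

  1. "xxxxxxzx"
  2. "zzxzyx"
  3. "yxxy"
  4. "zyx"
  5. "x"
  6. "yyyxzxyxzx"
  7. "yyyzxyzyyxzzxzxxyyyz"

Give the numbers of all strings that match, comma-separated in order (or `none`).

1 → no match
2 → no match
3 → no match
4 → no match
5 → match
6 → no match
7 → no match

5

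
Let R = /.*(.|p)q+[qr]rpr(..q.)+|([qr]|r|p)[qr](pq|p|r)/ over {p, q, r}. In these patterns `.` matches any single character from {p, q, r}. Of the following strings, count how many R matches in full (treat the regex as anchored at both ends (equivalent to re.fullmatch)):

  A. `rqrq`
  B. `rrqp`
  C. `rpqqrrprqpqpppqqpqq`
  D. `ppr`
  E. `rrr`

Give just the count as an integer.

A → no match
B → no match
C → no match
D → no match
E → match
Total matched: 1

1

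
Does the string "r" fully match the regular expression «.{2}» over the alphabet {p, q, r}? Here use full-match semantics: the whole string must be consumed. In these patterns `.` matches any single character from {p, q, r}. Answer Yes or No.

No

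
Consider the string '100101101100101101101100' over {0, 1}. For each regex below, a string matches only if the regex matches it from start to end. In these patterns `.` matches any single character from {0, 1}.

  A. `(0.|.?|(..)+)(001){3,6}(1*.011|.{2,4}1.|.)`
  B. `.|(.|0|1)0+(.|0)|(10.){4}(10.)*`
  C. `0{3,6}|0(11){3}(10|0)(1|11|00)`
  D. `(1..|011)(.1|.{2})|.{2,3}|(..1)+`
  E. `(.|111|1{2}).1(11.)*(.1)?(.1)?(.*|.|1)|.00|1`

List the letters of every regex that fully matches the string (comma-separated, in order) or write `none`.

A → no match
B → match
C → no match
D → no match
E → no match

B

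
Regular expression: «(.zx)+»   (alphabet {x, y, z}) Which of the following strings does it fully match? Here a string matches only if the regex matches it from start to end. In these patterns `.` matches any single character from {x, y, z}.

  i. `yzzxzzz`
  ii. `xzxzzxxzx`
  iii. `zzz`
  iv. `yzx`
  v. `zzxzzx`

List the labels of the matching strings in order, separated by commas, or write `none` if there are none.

ii, iv, v

i → no match — must end with `zx`
ii → match
iii → no match — must end with `zx`
iv → match
v → match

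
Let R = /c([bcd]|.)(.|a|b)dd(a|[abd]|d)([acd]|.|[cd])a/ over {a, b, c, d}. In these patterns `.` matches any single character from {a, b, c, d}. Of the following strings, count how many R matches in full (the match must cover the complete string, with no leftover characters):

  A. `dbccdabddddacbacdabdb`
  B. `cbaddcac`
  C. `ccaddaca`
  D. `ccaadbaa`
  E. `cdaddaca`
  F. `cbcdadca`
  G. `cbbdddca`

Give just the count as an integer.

3

A → no match — must start with `c`
B → no match — must end with `a`
C → match
D → no match
E → match
F → no match
G → match
Total matched: 3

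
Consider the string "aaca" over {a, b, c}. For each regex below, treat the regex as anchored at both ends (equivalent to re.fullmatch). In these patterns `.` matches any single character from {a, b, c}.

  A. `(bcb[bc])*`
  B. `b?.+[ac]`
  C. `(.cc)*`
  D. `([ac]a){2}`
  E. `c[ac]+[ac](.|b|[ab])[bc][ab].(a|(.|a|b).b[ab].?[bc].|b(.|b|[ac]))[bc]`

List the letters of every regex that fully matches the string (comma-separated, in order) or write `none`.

A → no match
B → match
C → no match
D → match
E → no match — must start with "c"

B, D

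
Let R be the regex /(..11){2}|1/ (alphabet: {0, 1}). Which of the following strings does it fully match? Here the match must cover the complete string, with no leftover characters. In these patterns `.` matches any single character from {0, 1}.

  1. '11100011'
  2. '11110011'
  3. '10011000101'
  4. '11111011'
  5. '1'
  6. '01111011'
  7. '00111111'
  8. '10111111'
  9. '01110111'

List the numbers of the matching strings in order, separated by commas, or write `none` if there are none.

1 → no match
2 → match
3 → no match
4 → match
5 → match
6 → match
7 → match
8 → match
9 → match

2, 4, 5, 6, 7, 8, 9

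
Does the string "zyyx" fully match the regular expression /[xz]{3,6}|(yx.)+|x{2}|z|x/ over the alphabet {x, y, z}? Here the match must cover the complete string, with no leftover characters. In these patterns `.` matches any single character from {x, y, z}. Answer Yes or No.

No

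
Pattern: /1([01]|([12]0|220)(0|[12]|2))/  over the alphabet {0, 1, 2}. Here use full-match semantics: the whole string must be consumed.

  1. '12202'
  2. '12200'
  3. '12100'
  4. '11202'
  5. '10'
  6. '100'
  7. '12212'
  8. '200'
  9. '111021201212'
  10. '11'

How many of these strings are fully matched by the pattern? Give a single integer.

4

1. '12202' → match
2. '12200' → match
3. '12100' → no match
4. '11202' → no match
5. '10' → match
6. '100' → no match
7. '12212' → no match
8. '200' → no match — must start with '1'
9. '111021201212' → no match
10. '11' → match
Total matched: 4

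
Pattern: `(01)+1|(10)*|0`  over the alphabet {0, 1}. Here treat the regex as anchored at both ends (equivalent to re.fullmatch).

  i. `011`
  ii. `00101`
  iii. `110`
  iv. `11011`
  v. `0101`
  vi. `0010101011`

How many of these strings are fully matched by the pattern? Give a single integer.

1

i. `011` → match
ii. `00101` → no match
iii. `110` → no match
iv. `11011` → no match
v. `0101` → no match
vi. `0010101011` → no match
Total matched: 1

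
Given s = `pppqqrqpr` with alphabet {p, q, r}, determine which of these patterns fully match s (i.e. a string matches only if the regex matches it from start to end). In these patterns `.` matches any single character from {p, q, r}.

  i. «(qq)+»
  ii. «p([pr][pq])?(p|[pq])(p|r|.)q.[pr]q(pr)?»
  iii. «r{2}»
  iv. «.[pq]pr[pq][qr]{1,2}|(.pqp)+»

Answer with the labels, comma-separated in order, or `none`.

i → no match — must start with `qq`
ii → match
iii → no match — must start with `r`
iv → no match

ii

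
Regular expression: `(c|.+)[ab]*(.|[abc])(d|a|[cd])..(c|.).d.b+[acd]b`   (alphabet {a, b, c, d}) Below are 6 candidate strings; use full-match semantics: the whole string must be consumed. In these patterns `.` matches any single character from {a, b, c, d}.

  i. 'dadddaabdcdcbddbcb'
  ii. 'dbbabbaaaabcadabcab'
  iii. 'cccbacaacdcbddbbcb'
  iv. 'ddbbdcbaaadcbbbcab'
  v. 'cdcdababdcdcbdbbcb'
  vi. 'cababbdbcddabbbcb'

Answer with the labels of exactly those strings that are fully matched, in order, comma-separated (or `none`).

i, iii, v

i → match
ii → no match
iii → match
iv → no match
v → match
vi → no match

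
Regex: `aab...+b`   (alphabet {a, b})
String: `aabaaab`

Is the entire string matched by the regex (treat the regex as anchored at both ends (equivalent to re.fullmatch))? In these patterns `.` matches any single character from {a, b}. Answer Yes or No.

Yes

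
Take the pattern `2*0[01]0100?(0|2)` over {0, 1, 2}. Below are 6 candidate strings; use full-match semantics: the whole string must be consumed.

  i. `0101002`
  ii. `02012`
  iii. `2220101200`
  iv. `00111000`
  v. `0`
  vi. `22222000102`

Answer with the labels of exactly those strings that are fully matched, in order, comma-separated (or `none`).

i → match
ii → no match
iii → no match
iv → no match
v → no match
vi → match

i, vi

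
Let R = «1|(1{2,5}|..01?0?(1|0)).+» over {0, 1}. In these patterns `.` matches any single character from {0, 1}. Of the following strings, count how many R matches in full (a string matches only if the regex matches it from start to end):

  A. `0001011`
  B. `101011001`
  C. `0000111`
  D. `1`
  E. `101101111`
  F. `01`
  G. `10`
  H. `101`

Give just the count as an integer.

A → match
B → no match
C → match
D → match
E → no match
F → no match
G → no match
H → no match
Total matched: 3

3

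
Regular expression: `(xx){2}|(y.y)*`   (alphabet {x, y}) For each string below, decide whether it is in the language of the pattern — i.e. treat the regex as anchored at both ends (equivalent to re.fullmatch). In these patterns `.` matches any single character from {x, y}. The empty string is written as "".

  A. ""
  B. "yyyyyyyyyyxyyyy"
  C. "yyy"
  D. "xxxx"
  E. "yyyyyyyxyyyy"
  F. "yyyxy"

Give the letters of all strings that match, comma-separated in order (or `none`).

A → match
B → match
C → match
D → match
E → match
F → no match

A, B, C, D, E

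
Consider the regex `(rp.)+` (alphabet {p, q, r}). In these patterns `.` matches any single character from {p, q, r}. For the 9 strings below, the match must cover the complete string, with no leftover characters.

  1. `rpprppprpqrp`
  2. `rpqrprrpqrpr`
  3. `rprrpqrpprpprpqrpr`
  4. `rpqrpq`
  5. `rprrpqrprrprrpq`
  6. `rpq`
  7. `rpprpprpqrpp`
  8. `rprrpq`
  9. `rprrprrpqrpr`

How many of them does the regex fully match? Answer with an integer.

8

1 → no match
2 → match
3 → match
4 → match
5 → match
6 → match
7 → match
8 → match
9 → match
Total matched: 8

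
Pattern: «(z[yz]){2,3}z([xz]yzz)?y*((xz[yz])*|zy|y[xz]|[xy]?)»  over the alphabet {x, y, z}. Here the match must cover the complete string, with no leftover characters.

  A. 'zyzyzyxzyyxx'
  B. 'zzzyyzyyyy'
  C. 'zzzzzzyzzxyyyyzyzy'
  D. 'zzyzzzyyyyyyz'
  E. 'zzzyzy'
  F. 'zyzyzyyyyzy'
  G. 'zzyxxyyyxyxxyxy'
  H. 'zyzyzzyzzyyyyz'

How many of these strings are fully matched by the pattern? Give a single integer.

A. 'zyzyzyxzyyxx' → no match
B. 'zzzyyzyyyy' → no match
C → no match
D → no match
E. 'zzzyzy' → match
F. 'zyzyzyyyyzy' → match
G → no match
H → match
Total matched: 3

3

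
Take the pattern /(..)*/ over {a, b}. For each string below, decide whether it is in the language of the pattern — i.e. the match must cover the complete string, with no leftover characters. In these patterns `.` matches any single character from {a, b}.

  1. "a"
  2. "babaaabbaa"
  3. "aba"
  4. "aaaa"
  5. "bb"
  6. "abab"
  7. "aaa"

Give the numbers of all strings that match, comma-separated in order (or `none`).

1 → no match
2 → match
3 → no match
4 → match
5 → match
6 → match
7 → no match

2, 4, 5, 6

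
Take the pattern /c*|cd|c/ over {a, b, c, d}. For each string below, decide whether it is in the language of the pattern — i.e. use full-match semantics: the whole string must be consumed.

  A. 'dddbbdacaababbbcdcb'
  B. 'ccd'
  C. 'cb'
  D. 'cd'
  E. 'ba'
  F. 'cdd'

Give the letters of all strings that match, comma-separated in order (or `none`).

A → no match
B. 'ccd' → no match
C. 'cb' → no match
D. 'cd' → match
E. 'ba' → no match
F. 'cdd' → no match

D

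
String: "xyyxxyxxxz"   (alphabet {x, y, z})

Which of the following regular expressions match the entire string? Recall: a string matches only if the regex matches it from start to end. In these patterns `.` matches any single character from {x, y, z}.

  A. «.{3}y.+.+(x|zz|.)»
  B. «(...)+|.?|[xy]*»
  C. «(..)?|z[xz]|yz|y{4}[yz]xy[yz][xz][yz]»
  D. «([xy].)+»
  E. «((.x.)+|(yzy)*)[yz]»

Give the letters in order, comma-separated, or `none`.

D

A → no match
B → no match
C → no match
D → match
E → no match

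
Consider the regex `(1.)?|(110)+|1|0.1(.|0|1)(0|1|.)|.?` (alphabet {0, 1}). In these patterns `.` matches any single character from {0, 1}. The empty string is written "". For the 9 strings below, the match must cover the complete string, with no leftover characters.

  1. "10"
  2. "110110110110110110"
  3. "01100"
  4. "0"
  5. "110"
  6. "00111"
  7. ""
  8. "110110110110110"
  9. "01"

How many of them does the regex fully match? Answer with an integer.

1 → match
2 → match
3 → match
4 → match
5 → match
6 → match
7 → match
8 → match
9 → no match
Total matched: 8

8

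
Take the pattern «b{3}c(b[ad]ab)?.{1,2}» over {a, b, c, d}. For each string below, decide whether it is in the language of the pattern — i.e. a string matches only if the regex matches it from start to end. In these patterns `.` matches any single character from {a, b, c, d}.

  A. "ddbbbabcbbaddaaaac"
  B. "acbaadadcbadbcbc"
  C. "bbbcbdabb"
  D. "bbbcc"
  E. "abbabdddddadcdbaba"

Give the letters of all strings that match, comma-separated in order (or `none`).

C, D

A → no match — must start with "b"
B → no match — must start with "b"
C. "bbbcbdabb" → match
D. "bbbcc" → match
E → no match — must start with "b"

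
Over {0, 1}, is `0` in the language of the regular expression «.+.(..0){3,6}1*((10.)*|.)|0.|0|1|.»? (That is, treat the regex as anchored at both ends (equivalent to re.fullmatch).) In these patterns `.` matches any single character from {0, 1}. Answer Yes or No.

Yes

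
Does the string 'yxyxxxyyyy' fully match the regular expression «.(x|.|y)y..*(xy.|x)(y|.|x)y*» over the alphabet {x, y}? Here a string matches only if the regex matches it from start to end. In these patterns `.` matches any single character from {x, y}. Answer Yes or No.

Yes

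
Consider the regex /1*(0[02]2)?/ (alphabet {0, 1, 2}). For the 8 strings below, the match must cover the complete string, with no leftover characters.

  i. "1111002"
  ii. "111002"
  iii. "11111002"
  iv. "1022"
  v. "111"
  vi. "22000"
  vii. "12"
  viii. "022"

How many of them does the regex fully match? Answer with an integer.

6

i → match
ii → match
iii → match
iv → match
v → match
vi → no match
vii → no match
viii → match
Total matched: 6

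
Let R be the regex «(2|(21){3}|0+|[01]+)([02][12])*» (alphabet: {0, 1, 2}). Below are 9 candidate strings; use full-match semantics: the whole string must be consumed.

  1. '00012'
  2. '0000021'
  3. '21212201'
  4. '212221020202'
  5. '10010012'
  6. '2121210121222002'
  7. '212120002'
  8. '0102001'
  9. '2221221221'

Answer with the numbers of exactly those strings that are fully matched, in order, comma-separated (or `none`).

1 → no match
2 → match
3 → no match
4 → no match
5 → no match
6 → no match
7 → no match
8 → no match
9 → no match

2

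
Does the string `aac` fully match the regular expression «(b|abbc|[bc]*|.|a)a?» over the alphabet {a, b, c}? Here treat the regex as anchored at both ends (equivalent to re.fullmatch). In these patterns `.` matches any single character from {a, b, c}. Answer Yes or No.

No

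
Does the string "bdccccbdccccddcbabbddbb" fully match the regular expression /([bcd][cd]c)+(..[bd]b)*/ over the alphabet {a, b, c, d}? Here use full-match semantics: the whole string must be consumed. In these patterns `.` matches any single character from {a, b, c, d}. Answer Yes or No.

Yes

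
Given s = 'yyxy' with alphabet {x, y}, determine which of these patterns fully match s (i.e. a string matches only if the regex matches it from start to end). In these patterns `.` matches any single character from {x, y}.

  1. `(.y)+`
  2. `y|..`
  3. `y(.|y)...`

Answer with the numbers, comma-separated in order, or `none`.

1

1 → match
2 → no match
3 → no match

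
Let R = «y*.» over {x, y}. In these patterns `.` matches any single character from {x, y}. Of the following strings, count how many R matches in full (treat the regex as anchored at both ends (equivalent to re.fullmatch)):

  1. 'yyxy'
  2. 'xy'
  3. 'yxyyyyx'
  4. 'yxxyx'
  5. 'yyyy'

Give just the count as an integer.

1

1 → no match
2 → no match
3 → no match
4 → no match
5 → match
Total matched: 1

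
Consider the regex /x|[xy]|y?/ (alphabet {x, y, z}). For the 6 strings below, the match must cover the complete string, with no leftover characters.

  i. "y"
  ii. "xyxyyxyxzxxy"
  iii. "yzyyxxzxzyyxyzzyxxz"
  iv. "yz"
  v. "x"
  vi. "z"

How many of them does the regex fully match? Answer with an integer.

2

i. "y" → match
ii. "xyxyyxyxzxxy" → no match
iii → no match
iv. "yz" → no match
v. "x" → match
vi. "z" → no match
Total matched: 2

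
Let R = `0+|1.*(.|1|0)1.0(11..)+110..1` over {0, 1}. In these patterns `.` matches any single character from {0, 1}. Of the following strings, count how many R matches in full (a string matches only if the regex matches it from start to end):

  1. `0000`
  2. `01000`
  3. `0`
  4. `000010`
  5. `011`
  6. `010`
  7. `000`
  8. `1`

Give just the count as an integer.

1. `0000` → match
2. `01000` → no match
3. `0` → match
4. `000010` → no match
5. `011` → no match
6. `010` → no match
7. `000` → match
8. `1` → no match
Total matched: 3

3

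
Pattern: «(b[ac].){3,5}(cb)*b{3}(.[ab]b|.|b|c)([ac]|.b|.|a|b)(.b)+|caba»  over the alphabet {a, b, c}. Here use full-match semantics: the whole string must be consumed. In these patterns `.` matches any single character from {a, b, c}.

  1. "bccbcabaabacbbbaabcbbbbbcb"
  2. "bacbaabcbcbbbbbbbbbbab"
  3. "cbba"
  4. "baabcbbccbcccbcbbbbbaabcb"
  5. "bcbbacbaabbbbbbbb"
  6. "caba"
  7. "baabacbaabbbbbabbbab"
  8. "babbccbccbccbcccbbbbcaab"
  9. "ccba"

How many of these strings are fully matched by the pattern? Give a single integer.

1 → match
2 → match
3. "cbba" → no match
4 → match
5 → match
6. "caba" → match
7 → match
8 → match
9. "ccba" → no match
Total matched: 7

7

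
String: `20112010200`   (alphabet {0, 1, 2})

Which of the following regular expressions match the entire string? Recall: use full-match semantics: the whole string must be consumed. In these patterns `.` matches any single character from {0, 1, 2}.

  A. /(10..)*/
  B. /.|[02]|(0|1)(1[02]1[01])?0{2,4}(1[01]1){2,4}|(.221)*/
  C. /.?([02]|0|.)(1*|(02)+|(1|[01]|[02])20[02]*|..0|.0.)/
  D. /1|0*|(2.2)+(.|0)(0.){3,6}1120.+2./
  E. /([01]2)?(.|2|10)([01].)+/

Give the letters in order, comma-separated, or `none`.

E

A → no match
B → no match
C → no match
D → no match
E → match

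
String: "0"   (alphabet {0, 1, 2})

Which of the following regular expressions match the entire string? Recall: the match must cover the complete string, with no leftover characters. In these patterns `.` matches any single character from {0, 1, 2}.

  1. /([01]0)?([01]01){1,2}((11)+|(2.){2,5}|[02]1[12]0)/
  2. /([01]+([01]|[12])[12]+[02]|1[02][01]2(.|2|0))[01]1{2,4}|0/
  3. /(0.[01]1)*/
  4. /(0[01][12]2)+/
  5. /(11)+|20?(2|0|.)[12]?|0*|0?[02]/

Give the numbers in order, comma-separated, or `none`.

1 → no match
2 → match
3 → no match
4 → no match — must end with "2"
5 → match

2, 5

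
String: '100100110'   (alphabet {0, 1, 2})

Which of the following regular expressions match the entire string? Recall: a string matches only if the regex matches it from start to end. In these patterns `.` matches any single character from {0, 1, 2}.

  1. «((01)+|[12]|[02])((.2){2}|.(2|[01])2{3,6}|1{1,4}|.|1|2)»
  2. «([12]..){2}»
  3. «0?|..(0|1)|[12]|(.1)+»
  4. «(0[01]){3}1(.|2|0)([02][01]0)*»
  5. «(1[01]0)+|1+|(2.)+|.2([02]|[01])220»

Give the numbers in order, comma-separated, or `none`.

5

1 → no match
2 → no match
3 → no match
4 → no match — must start with '0'
5 → match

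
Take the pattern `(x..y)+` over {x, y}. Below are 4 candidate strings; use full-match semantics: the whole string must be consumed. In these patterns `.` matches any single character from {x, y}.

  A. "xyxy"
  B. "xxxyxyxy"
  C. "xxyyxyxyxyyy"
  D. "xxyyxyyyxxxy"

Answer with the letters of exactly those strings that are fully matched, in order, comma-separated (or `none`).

A. "xyxy" → match
B. "xxxyxyxy" → match
C. "xxyyxyxyxyyy" → match
D. "xxyyxyyyxxxy" → match

A, B, C, D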